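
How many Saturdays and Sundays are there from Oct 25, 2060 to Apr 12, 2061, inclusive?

48

Oct 25, 2060 is a Monday.
The range spans 170 days (inclusive of both endpoints).
170 = 7 × 24 + 2, so there are 24 full weeks plus 2 extra days.
Each full week contributes 2 weekend days (Sat, Sun): 24 × 2 = 48.
The 2 extra days are Mon, Tue — none qualify.
Total: 48 + 0 = 48.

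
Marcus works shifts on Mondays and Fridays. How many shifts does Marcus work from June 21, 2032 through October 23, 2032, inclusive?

36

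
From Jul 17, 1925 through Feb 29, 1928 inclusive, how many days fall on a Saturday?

137 Saturdays

Jul 17, 1925 is a Friday.
From Jul 17, 1925 to Feb 29, 1928 is 958 days inclusive.
958 = 7 × 136 + 6, so there are 136 full weeks plus 6 extra days.
Each full week contributes one Saturday: 136 so far.
The 6 extra days are Friday, Saturday, Sunday, Monday, Tuesday, Wednesday — 1 of them qualifies.
Total: 136 + 1 = 137.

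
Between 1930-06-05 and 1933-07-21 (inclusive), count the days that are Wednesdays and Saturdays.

326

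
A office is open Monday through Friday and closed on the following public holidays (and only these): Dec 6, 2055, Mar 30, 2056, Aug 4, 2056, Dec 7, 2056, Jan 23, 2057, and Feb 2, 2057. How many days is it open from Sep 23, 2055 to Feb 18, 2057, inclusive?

361 working days

Sep 23, 2055 is a Thursday.
That's 515 days from start to end, counting both.
515 = 7 × 73 + 4, so there are 73 full weeks plus 4 extra days.
Each full week contributes 5 weekdays (Mon–Fri): 73 × 5 = 365.
The 4 extra days are Thursday, Friday, Saturday, Sunday — 2 of them qualify.
Total: 365 + 2 = 367.
Holidays: Dec 6, 2055 (Mon); Mar 30, 2056 (Thu); Aug 4, 2056 (Fri); Dec 7, 2056 (Thu); Jan 23, 2057 (Tue); Feb 2, 2057 (Fri).
All 6 holidays fall on weekdays, so subtract 6.
Business days: 367 − 6 = 361.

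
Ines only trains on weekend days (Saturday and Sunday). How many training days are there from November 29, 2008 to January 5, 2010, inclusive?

November 29, 2008 is a Saturday.
That's 403 days from start to end, counting both.
403 = 7 × 57 + 4, so there are 57 full weeks plus 4 extra days.
Each full week contributes 2 weekend days (Sat, Sun): 57 × 2 = 114.
The 4 extra days are Saturday, Sunday, Monday, Tuesday — 2 of them qualify.
Total: 114 + 2 = 116.

116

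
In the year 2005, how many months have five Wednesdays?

A month has five Wednesdays exactly when Wednesday falls within its first (length − 28) days.
Jan: 31 days, starts Sat → 5 of Sat, Sun, Mon
Feb: 28 days, starts Tue → 5 of (none)
Mar: 31 days, starts Tue → 5 of Tue, Wed, Thu ✓
Apr: 30 days, starts Fri → 5 of Fri, Sat
May: 31 days, starts Sun → 5 of Sun, Mon, Tue
Jun: 30 days, starts Wed → 5 of Wed, Thu ✓
Jul: 31 days, starts Fri → 5 of Fri, Sat, Sun
Aug: 31 days, starts Mon → 5 of Mon, Tue, Wed ✓
Sep: 30 days, starts Thu → 5 of Thu, Fri
Oct: 31 days, starts Sat → 5 of Sat, Sun, Mon
Nov: 30 days, starts Tue → 5 of Tue, Wed ✓
Dec: 31 days, starts Thu → 5 of Thu, Fri, Sat
Months with five Wednesdays: Mar, Jun, Aug, Nov.

4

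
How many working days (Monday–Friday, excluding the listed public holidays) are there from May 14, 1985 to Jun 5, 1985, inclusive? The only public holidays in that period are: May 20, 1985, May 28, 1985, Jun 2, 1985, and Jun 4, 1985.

14 working days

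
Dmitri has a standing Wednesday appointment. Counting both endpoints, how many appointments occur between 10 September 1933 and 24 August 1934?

50

10 September 1933 is a Sunday.
The range spans 349 days (inclusive of both endpoints).
349 = 7 × 49 + 6, so there are 49 full weeks plus 6 extra days.
Each full week contributes one Wednesday: 49 so far.
The 6 extra days are Sun, Mon, Tue, Wed, Thu, Fri — 1 of them qualifies.
Total: 49 + 1 = 50.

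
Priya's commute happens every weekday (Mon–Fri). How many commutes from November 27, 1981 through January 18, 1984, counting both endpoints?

November 27, 1981 is a Friday.
From November 27, 1981 to January 18, 1984 is 783 days inclusive.
783 = 7 × 111 + 6, so there are 111 full weeks plus 6 extra days.
Each full week contributes 5 weekdays (Mon–Fri): 111 × 5 = 555.
The 6 extra days are Friday, Saturday, Sunday, Monday, Tuesday, Wednesday — 4 of them qualify.
Total: 555 + 4 = 559.

559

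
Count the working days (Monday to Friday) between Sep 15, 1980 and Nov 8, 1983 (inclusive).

Sep 15, 1980 is a Monday.
From Sep 15, 1980 to Nov 8, 1983 is 1150 days inclusive.
1150 = 7 × 164 + 2, so there are 164 full weeks plus 2 extra days.
Each full week contributes 5 weekdays (Mon–Fri): 164 × 5 = 820.
The 2 extra days are Monday, Tuesday — 2 of them qualify.
Total: 820 + 2 = 822.

822 weekdays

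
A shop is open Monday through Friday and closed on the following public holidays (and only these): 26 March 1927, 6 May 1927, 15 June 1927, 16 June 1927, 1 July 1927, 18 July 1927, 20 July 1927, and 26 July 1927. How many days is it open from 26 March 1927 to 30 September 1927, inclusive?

26 March 1927 is a Saturday.
From 26 March 1927 to 30 September 1927 is 189 days inclusive.
189 = 7 × 27, so the span is exactly 27 full weeks.
Each full week contributes 5 weekdays (Mon–Fri): 27 × 5 = 135.
Holidays: 26 March 1927 (Sat); 6 May 1927 (Fri); 15 June 1927 (Wed); 16 June 1927 (Thu); 1 July 1927 (Fri); 18 July 1927 (Mon); 20 July 1927 (Wed); 26 July 1927 (Tue).
7 of the 8 holidays fall on weekdays; the rest are weekends and were already excluded.
Business days: 135 − 7 = 128.

128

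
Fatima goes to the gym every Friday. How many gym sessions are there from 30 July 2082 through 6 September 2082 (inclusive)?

6 Fridays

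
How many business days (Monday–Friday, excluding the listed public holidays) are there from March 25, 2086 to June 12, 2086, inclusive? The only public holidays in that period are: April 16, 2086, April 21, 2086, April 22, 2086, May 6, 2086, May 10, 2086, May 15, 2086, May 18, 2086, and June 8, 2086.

53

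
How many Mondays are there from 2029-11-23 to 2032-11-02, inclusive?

2029-11-23 is a Friday.
From 2029-11-23 to 2032-11-02 is 1076 days inclusive.
1076 = 7 × 153 + 5, so there are 153 full weeks plus 5 extra days.
Each full week contributes one Monday: 153 so far.
The 5 extra days are Friday, Saturday, Sunday, Monday, Tuesday — 1 of them qualifies.
Total: 153 + 1 = 154.

154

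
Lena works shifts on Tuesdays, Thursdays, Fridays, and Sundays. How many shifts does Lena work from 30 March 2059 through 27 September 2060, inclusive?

30 March 2059 is a Sunday.
From 30 March 2059 to 27 September 2060 is 548 days inclusive.
548 = 7 × 78 + 2, so there are 78 full weeks plus 2 extra days.
Each full week contributes 4 days from the set (Tue, Thu, Fri, Sun): 78 × 4 = 312.
The 2 extra days are Sunday, Monday — 1 of them qualifies.
Total: 312 + 1 = 313.

313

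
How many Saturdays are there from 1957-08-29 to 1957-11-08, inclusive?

10 Saturdays

1957-08-29 is a Thursday.
That's 72 days from start to end, counting both.
72 = 7 × 10 + 2, so there are 10 full weeks plus 2 extra days.
Each full week contributes one Saturday: 10 so far.
The 2 extra days are Thu, Fri — none qualify.
Total: 10 + 0 = 10.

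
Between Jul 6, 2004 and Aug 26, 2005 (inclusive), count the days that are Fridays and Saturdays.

119

Jul 6, 2004 is a Tuesday.
From Jul 6, 2004 to Aug 26, 2005 is 417 days inclusive.
417 = 7 × 59 + 4, so there are 59 full weeks plus 4 extra days.
Each full week contributes 2 days from the set (Fri, Sat): 59 × 2 = 118.
The 4 extra days are Tue, Wed, Thu, Fri — 1 of them qualifies.
Total: 118 + 1 = 119.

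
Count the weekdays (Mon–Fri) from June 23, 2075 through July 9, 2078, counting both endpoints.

June 23, 2075 is a Sunday.
From June 23, 2075 to July 9, 2078 is 1113 days inclusive.
1113 = 7 × 159, so the span is exactly 159 full weeks.
Each full week contributes 5 weekdays (Mon–Fri): 159 × 5 = 795.
Total: 795.

795 weekdays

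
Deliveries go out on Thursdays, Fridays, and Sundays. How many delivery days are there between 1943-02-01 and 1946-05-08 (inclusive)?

1943-02-01 is a Monday.
The range spans 1193 days (inclusive of both endpoints).
1193 = 7 × 170 + 3, so there are 170 full weeks plus 3 extra days.
Each full week contributes 3 days from the set (Thu, Fri, Sun): 170 × 3 = 510.
The 3 extra days are Monday, Tuesday, Wednesday — none qualify.
Total: 510 + 0 = 510.

510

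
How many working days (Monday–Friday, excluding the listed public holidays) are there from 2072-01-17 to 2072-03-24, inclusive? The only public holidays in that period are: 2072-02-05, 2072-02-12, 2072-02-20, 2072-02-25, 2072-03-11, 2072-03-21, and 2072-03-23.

2072-01-17 is a Sunday.
That's 68 days from start to end, counting both.
68 = 7 × 9 + 5, so there are 9 full weeks plus 5 extra days.
Each full week contributes 5 weekdays (Mon–Fri): 9 × 5 = 45.
The 5 extra days are Sun, Mon, Tue, Wed, Thu — 4 of them qualify.
Total: 45 + 4 = 49.
Holidays: 2072-02-05 (Fri); 2072-02-12 (Fri); 2072-02-20 (Sat); 2072-02-25 (Thu); 2072-03-11 (Fri); 2072-03-21 (Mon); 2072-03-23 (Wed).
6 of the 7 holidays fall on weekdays; the rest are weekends and were already excluded.
Business days: 49 − 6 = 43.

43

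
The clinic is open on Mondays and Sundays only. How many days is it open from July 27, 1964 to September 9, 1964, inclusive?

13

July 27, 1964 is a Monday.
The range spans 45 days (inclusive of both endpoints).
45 = 7 × 6 + 3, so there are 6 full weeks plus 3 extra days.
Each full week contributes 2 days from the set (Mon, Sun): 6 × 2 = 12.
The 3 extra days are Monday, Tuesday, Wednesday — 1 of them qualifies.
Total: 12 + 1 = 13.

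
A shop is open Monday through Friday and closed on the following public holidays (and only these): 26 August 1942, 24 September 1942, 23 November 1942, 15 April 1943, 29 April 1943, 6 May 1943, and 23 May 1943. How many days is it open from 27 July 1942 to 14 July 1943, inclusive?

27 July 1942 is a Monday.
That's 353 days from start to end, counting both.
353 = 7 × 50 + 3, so there are 50 full weeks plus 3 extra days.
Each full week contributes 5 weekdays (Mon–Fri): 50 × 5 = 250.
The 3 extra days are Monday, Tuesday, Wednesday — 3 of them qualify.
Total: 250 + 3 = 253.
Holidays: 26 August 1942 (Wed); 24 September 1942 (Thu); 23 November 1942 (Mon); 15 April 1943 (Thu); 29 April 1943 (Thu); 6 May 1943 (Thu); 23 May 1943 (Sun).
6 of the 7 holidays fall on weekdays; the rest are weekends and were already excluded.
Business days: 253 − 6 = 247.

247 business days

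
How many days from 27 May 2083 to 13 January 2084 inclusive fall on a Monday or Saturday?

66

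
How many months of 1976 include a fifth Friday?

A month has five Fridays exactly when Friday falls within its first (length − 28) days.
Jan: 31 days, starts Thu → 5 of Thu, Fri, Sat ✓
Feb: 29 days, starts Sun → 5 of Sun
Mar: 31 days, starts Mon → 5 of Mon, Tue, Wed
Apr: 30 days, starts Thu → 5 of Thu, Fri ✓
May: 31 days, starts Sat → 5 of Sat, Sun, Mon
Jun: 30 days, starts Tue → 5 of Tue, Wed
Jul: 31 days, starts Thu → 5 of Thu, Fri, Sat ✓
Aug: 31 days, starts Sun → 5 of Sun, Mon, Tue
Sep: 30 days, starts Wed → 5 of Wed, Thu
Oct: 31 days, starts Fri → 5 of Fri, Sat, Sun ✓
Nov: 30 days, starts Mon → 5 of Mon, Tue
Dec: 31 days, starts Wed → 5 of Wed, Thu, Fri ✓
Months with five Fridays: Jan, Apr, Jul, Oct, Dec.

5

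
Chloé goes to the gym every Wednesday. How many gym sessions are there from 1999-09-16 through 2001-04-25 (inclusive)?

84 Wednesdays

1999-09-16 is a Thursday.
From 1999-09-16 to 2001-04-25 is 588 days inclusive.
588 = 7 × 84, so the span is exactly 84 full weeks.
Each full week contributes one Wednesday: 84 so far.
Total: 84.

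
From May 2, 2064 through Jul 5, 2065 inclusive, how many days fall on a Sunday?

May 2, 2064 is a Friday.
From May 2, 2064 to Jul 5, 2065 is 430 days inclusive.
430 = 7 × 61 + 3, so there are 61 full weeks plus 3 extra days.
Each full week contributes one Sunday: 61 so far.
The 3 extra days are Fri, Sat, Sun — 1 of them qualifies.
Total: 61 + 1 = 62.

62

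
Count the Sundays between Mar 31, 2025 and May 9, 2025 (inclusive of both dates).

Mar 31, 2025 is a Monday.
That's 40 days from start to end, counting both.
40 = 7 × 5 + 5, so there are 5 full weeks plus 5 extra days.
Each full week contributes one Sunday: 5 so far.
The 5 extra days are Mon, Tue, Wed, Thu, Fri — none qualify.
Total: 5 + 0 = 5.

5 Sundays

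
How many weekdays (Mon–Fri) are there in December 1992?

23

December 1, 1992 is a Tuesday.
That's 31 days from start to end, counting both.
31 = 7 × 4 + 3, so there are 4 full weeks plus 3 extra days.
Each full week contributes 5 weekdays (Mon–Fri): 4 × 5 = 20.
The 3 extra days are Tuesday, Wednesday, Thursday — 3 of them qualify.
Total: 20 + 3 = 23.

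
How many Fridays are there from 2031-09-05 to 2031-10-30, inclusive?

2031-09-05 is a Friday.
The range spans 56 days (inclusive of both endpoints).
56 = 7 × 8, so the span is exactly 8 full weeks.
Each full week contributes one Friday: 8 so far.

8 Fridays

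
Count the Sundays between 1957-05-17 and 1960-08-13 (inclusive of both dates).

169 Sundays

1957-05-17 is a Friday.
That's 1185 days from start to end, counting both.
1185 = 7 × 169 + 2, so there are 169 full weeks plus 2 extra days.
Each full week contributes one Sunday: 169 so far.
The 2 extra days are Friday, Saturday — none qualify.
Total: 169 + 0 = 169.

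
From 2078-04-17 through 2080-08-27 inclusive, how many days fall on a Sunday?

2078-04-17 is a Sunday.
From 2078-04-17 to 2080-08-27 is 864 days inclusive.
864 = 7 × 123 + 3, so there are 123 full weeks plus 3 extra days.
Each full week contributes one Sunday: 123 so far.
The 3 extra days are Sunday, Monday, Tuesday — 1 of them qualifies.
Total: 123 + 1 = 124.

124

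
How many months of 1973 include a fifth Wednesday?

4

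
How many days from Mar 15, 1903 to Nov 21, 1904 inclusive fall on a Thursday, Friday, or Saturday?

Mar 15, 1903 is a Sunday.
From Mar 15, 1903 to Nov 21, 1904 is 618 days inclusive.
618 = 7 × 88 + 2, so there are 88 full weeks plus 2 extra days.
Each full week contributes 3 days from the set (Thu, Fri, Sat): 88 × 3 = 264.
The 2 extra days are Sunday, Monday — none qualify.
Total: 264 + 0 = 264.

264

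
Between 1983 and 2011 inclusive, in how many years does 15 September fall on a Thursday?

5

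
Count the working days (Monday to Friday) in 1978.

260 weekdays

1978-01-01 is a Sunday.
The range spans 365 days (inclusive of both endpoints).
365 = 7 × 52 + 1, so there are 52 full weeks plus 1 extra day.
Each full week contributes 5 weekdays (Mon–Fri): 52 × 5 = 260.
The 1 extra day is Sunday — none qualify.
Total: 260 + 0 = 260.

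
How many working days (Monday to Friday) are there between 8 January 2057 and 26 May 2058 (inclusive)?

8 January 2057 is a Monday.
The range spans 504 days (inclusive of both endpoints).
504 = 7 × 72, so the span is exactly 72 full weeks.
Each full week contributes 5 weekdays (Mon–Fri): 72 × 5 = 360.
Total: 360.

360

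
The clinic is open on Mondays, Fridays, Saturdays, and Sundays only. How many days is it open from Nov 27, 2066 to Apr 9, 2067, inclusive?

Nov 27, 2066 is a Saturday.
That's 134 days from start to end, counting both.
134 = 7 × 19 + 1, so there are 19 full weeks plus 1 extra day.
Each full week contributes 4 days from the set (Mon, Fri, Sat, Sun): 19 × 4 = 76.
The 1 extra day is Saturday — 1 of them qualifies.
Total: 76 + 1 = 77.

77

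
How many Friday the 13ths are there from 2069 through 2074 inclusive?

Friday-the-13ths by year:
2069: Sep, Dec
2070: Jun
2071: Feb, Mar, Nov
2072: May
2073: Jan, Oct
2074: Apr, Jul

11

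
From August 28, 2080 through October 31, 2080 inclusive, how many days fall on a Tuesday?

August 28, 2080 is a Wednesday.
The range spans 65 days (inclusive of both endpoints).
65 = 7 × 9 + 2, so there are 9 full weeks plus 2 extra days.
Each full week contributes one Tuesday: 9 so far.
The 2 extra days are Wed, Thu — none qualify.
Total: 9 + 0 = 9.

9 Tuesdays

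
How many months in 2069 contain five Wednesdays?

A month has five Wednesdays exactly when Wednesday falls within its first (length − 28) days.
Jan: 31 days, starts Tue → 5 of Tue, Wed, Thu ✓
Feb: 28 days, starts Fri → 5 of (none)
Mar: 31 days, starts Fri → 5 of Fri, Sat, Sun
Apr: 30 days, starts Mon → 5 of Mon, Tue
May: 31 days, starts Wed → 5 of Wed, Thu, Fri ✓
Jun: 30 days, starts Sat → 5 of Sat, Sun
Jul: 31 days, starts Mon → 5 of Mon, Tue, Wed ✓
Aug: 31 days, starts Thu → 5 of Thu, Fri, Sat
Sep: 30 days, starts Sun → 5 of Sun, Mon
Oct: 31 days, starts Tue → 5 of Tue, Wed, Thu ✓
Nov: 30 days, starts Fri → 5 of Fri, Sat
Dec: 31 days, starts Sun → 5 of Sun, Mon, Tue
Months with five Wednesdays: Jan, May, Jul, Oct.

4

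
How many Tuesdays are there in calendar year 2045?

1 January 2045 is a Sunday.
From 1 January 2045 to 31 December 2045 is 365 days inclusive.
365 = 7 × 52 + 1, so there are 52 full weeks plus 1 extra day.
Each full week contributes one Tuesday: 52 so far.
The 1 extra day is Sun — none qualify.
Total: 52 + 0 = 52.

52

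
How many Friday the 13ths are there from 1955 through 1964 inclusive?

19

Friday-the-13ths by year:
1955: May
1956: Jan, Apr, Jul
1957: Sep, Dec
1958: Jun
1959: Feb, Mar, Nov
1960: May
1961: Jan, Oct
1962: Apr, Jul
1963: Sep, Dec
1964: Mar, Nov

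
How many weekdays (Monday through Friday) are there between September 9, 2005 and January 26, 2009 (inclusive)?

882 weekdays

September 9, 2005 is a Friday.
From September 9, 2005 to January 26, 2009 is 1236 days inclusive.
1236 = 7 × 176 + 4, so there are 176 full weeks plus 4 extra days.
Each full week contributes 5 weekdays (Mon–Fri): 176 × 5 = 880.
The 4 extra days are Friday, Saturday, Sunday, Monday — 2 of them qualify.
Total: 880 + 2 = 882.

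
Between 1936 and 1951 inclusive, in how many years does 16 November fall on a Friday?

2

Day of week of November 16 in each year:
1936: Mon, 1937: Tue, 1938: Wed, 1939: Thu, 1940: Sat, 1941: Sun, 1942: Mon, 1943: Tue, 1944: Thu, 1945: Fri ✓, 1946: Sat, 1947: Sun, 1948: Tue, 1949: Wed, 1950: Thu, 1951: Fri ✓
Fridays: 1945, 1951.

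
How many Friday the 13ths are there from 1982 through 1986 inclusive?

8

Friday-the-13ths by year:
1982: Aug
1983: May
1984: Jan, Apr, Jul
1985: Sep, Dec
1986: Jun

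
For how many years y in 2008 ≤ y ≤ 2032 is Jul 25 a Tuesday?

3

Day of week of July 25 in each year:
2008: Fri, 2009: Sat, 2010: Sun, 2011: Mon, 2012: Wed, 2013: Thu, 2014: Fri, 2015: Sat, 2016: Mon, 2017: Tue ✓, 2018: Wed, 2019: Thu, 2020: Sat, 2021: Sun, 2022: Mon, 2023: Tue ✓, 2024: Thu, 2025: Fri, 2026: Sat, 2027: Sun, 2028: Tue ✓, 2029: Wed, 2030: Thu, 2031: Fri, 2032: Sun
Tuesdays: 2017, 2023, 2028.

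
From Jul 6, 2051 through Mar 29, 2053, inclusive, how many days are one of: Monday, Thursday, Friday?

272

Jul 6, 2051 is a Thursday.
From Jul 6, 2051 to Mar 29, 2053 is 633 days inclusive.
633 = 7 × 90 + 3, so there are 90 full weeks plus 3 extra days.
Each full week contributes 3 days from the set (Mon, Thu, Fri): 90 × 3 = 270.
The 3 extra days are Thursday, Friday, Saturday — 2 of them qualify.
Total: 270 + 2 = 272.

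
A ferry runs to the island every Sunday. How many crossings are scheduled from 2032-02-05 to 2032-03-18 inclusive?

2032-02-05 is a Thursday.
The range spans 43 days (inclusive of both endpoints).
43 = 7 × 6 + 1, so there are 6 full weeks plus 1 extra day.
Each full week contributes one Sunday: 6 so far.
The 1 extra day is Thu — none qualify.
Total: 6 + 0 = 6.

6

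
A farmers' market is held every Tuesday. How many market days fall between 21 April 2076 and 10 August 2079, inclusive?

173

21 April 2076 is a Tuesday.
The range spans 1207 days (inclusive of both endpoints).
1207 = 7 × 172 + 3, so there are 172 full weeks plus 3 extra days.
Each full week contributes one Tuesday: 172 so far.
The 3 extra days are Tuesday, Wednesday, Thursday — 1 of them qualifies.
Total: 172 + 1 = 173.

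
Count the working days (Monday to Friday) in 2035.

Jan 1, 2035 is a Monday.
The range spans 365 days (inclusive of both endpoints).
365 = 7 × 52 + 1, so there are 52 full weeks plus 1 extra day.
Each full week contributes 5 weekdays (Mon–Fri): 52 × 5 = 260.
The 1 extra day is Mon — 1 of them qualifies.
Total: 260 + 1 = 261.

261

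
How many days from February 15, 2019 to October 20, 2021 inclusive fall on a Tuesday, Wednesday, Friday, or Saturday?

February 15, 2019 is a Friday.
From February 15, 2019 to October 20, 2021 is 979 days inclusive.
979 = 7 × 139 + 6, so there are 139 full weeks plus 6 extra days.
Each full week contributes 4 days from the set (Tue, Wed, Fri, Sat): 139 × 4 = 556.
The 6 extra days are Friday, Saturday, Sunday, Monday, Tuesday, Wednesday — 4 of them qualify.
Total: 556 + 4 = 560.

560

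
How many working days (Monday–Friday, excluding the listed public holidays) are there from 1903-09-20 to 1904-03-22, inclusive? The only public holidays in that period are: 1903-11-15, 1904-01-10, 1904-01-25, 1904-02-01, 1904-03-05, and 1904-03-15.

1903-09-20 is a Sunday.
The range spans 185 days (inclusive of both endpoints).
185 = 7 × 26 + 3, so there are 26 full weeks plus 3 extra days.
Each full week contributes 5 weekdays (Mon–Fri): 26 × 5 = 130.
The 3 extra days are Sunday, Monday, Tuesday — 2 of them qualify.
Total: 130 + 2 = 132.
Holidays: 1903-11-15 (Sun); 1904-01-10 (Sun); 1904-01-25 (Mon); 1904-02-01 (Mon); 1904-03-05 (Sat); 1904-03-15 (Tue).
3 of the 6 holidays fall on weekdays; the rest are weekends and were already excluded.
Business days: 132 − 3 = 129.

129 working days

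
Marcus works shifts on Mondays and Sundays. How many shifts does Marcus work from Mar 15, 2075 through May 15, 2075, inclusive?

18

Mar 15, 2075 is a Friday.
The range spans 62 days (inclusive of both endpoints).
62 = 7 × 8 + 6, so there are 8 full weeks plus 6 extra days.
Each full week contributes 2 days from the set (Mon, Sun): 8 × 2 = 16.
The 6 extra days are Fri, Sat, Sun, Mon, Tue, Wed — 2 of them qualify.
Total: 16 + 2 = 18.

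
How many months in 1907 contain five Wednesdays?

4

A month has five Wednesdays exactly when Wednesday falls within its first (length − 28) days.
Jan: 31 days, starts Tue → 5 of Tue, Wed, Thu ✓
Feb: 28 days, starts Fri → 5 of (none)
Mar: 31 days, starts Fri → 5 of Fri, Sat, Sun
Apr: 30 days, starts Mon → 5 of Mon, Tue
May: 31 days, starts Wed → 5 of Wed, Thu, Fri ✓
Jun: 30 days, starts Sat → 5 of Sat, Sun
Jul: 31 days, starts Mon → 5 of Mon, Tue, Wed ✓
Aug: 31 days, starts Thu → 5 of Thu, Fri, Sat
Sep: 30 days, starts Sun → 5 of Sun, Mon
Oct: 31 days, starts Tue → 5 of Tue, Wed, Thu ✓
Nov: 30 days, starts Fri → 5 of Fri, Sat
Dec: 31 days, starts Sun → 5 of Sun, Mon, Tue
Months with five Wednesdays: Jan, May, Jul, Oct.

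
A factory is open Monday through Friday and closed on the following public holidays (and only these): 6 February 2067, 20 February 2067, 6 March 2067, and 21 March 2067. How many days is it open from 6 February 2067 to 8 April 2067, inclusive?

44

6 February 2067 is a Sunday.
From 6 February 2067 to 8 April 2067 is 62 days inclusive.
62 = 7 × 8 + 6, so there are 8 full weeks plus 6 extra days.
Each full week contributes 5 weekdays (Mon–Fri): 8 × 5 = 40.
The 6 extra days are Sun, Mon, Tue, Wed, Thu, Fri — 5 of them qualify.
Total: 40 + 5 = 45.
Holidays: 6 February 2067 (Sun); 20 February 2067 (Sun); 6 March 2067 (Sun); 21 March 2067 (Mon).
1 of the 4 holidays fall on weekdays; the rest are weekends and were already excluded.
Business days: 45 − 1 = 44.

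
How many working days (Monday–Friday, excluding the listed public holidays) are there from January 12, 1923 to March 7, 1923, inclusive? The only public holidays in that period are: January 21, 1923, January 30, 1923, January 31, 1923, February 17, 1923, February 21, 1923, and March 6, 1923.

January 12, 1923 is a Friday.
From January 12, 1923 to March 7, 1923 is 55 days inclusive.
55 = 7 × 7 + 6, so there are 7 full weeks plus 6 extra days.
Each full week contributes 5 weekdays (Mon–Fri): 7 × 5 = 35.
The 6 extra days are Fri, Sat, Sun, Mon, Tue, Wed — 4 of them qualify.
Total: 35 + 4 = 39.
Holidays: January 21, 1923 (Sun); January 30, 1923 (Tue); January 31, 1923 (Wed); February 17, 1923 (Sat); February 21, 1923 (Wed); March 6, 1923 (Tue).
4 of the 6 holidays fall on weekdays; the rest are weekends and were already excluded.
Business days: 39 − 4 = 35.

35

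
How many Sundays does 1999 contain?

52

1 January 1999 is a Friday.
From 1 January 1999 to 31 December 1999 is 365 days inclusive.
365 = 7 × 52 + 1, so there are 52 full weeks plus 1 extra day.
Each full week contributes one Sunday: 52 so far.
The 1 extra day is Fri — none qualify.
Total: 52 + 0 = 52.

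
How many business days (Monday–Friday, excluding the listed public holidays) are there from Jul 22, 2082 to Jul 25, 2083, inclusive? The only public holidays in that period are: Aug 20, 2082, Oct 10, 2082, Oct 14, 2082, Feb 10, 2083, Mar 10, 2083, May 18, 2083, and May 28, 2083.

257

Jul 22, 2082 is a Wednesday.
The range spans 369 days (inclusive of both endpoints).
369 = 7 × 52 + 5, so there are 52 full weeks plus 5 extra days.
Each full week contributes 5 weekdays (Mon–Fri): 52 × 5 = 260.
The 5 extra days are Wednesday, Thursday, Friday, Saturday, Sunday — 3 of them qualify.
Total: 260 + 3 = 263.
Holidays: Aug 20, 2082 (Thu); Oct 10, 2082 (Sat); Oct 14, 2082 (Wed); Feb 10, 2083 (Wed); Mar 10, 2083 (Wed); May 18, 2083 (Tue); May 28, 2083 (Fri).
6 of the 7 holidays fall on weekdays; the rest are weekends and were already excluded.
Business days: 263 − 6 = 257.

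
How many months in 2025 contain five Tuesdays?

4

A month has five Tuesdays exactly when Tuesday falls within its first (length − 28) days.
Jan: 31 days, starts Wed → 5 of Wed, Thu, Fri
Feb: 28 days, starts Sat → 5 of (none)
Mar: 31 days, starts Sat → 5 of Sat, Sun, Mon
Apr: 30 days, starts Tue → 5 of Tue, Wed ✓
May: 31 days, starts Thu → 5 of Thu, Fri, Sat
Jun: 30 days, starts Sun → 5 of Sun, Mon
Jul: 31 days, starts Tue → 5 of Tue, Wed, Thu ✓
Aug: 31 days, starts Fri → 5 of Fri, Sat, Sun
Sep: 30 days, starts Mon → 5 of Mon, Tue ✓
Oct: 31 days, starts Wed → 5 of Wed, Thu, Fri
Nov: 30 days, starts Sat → 5 of Sat, Sun
Dec: 31 days, starts Mon → 5 of Mon, Tue, Wed ✓
Months with five Tuesdays: Apr, Jul, Sep, Dec.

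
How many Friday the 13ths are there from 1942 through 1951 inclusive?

Friday-the-13ths by year:
1942: Feb, Mar, Nov
1943: Aug
1944: Oct
1945: Apr, Jul
1946: Sep, Dec
1947: Jun
1948: Feb, Aug
1949: May
1950: Jan, Oct
1951: Apr, Jul

17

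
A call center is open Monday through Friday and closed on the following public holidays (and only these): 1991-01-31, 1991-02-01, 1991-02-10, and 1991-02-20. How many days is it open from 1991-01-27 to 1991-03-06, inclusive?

1991-01-27 is a Sunday.
The range spans 39 days (inclusive of both endpoints).
39 = 7 × 5 + 4, so there are 5 full weeks plus 4 extra days.
Each full week contributes 5 weekdays (Mon–Fri): 5 × 5 = 25.
The 4 extra days are Sun, Mon, Tue, Wed — 3 of them qualify.
Total: 25 + 3 = 28.
Holidays: 1991-01-31 (Thu); 1991-02-01 (Fri); 1991-02-10 (Sun); 1991-02-20 (Wed).
3 of the 4 holidays fall on weekdays; the rest are weekends and were already excluded.
Business days: 28 − 3 = 25.

25 working days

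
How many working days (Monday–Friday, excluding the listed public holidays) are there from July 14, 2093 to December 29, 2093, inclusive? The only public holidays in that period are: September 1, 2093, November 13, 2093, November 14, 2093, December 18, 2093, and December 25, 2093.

July 14, 2093 is a Tuesday.
The range spans 169 days (inclusive of both endpoints).
169 = 7 × 24 + 1, so there are 24 full weeks plus 1 extra day.
Each full week contributes 5 weekdays (Mon–Fri): 24 × 5 = 120.
The 1 extra day is Tue — 1 of them qualifies.
Total: 120 + 1 = 121.
Holidays: September 1, 2093 (Tue); November 13, 2093 (Fri); November 14, 2093 (Sat); December 18, 2093 (Fri); December 25, 2093 (Fri).
4 of the 5 holidays fall on weekdays; the rest are weekends and were already excluded.
Business days: 121 − 4 = 117.

117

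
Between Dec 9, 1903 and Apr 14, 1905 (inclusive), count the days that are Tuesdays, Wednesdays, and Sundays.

Dec 9, 1903 is a Wednesday.
The range spans 493 days (inclusive of both endpoints).
493 = 7 × 70 + 3, so there are 70 full weeks plus 3 extra days.
Each full week contributes 3 days from the set (Tue, Wed, Sun): 70 × 3 = 210.
The 3 extra days are Wednesday, Thursday, Friday — 1 of them qualifies.
Total: 210 + 1 = 211.

211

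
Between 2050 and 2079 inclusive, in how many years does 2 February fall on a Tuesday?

4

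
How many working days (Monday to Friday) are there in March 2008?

March 1, 2008 is a Saturday.
From March 1, 2008 to March 31, 2008 is 31 days inclusive.
31 = 7 × 4 + 3, so there are 4 full weeks plus 3 extra days.
Each full week contributes 5 weekdays (Mon–Fri): 4 × 5 = 20.
The 3 extra days are Sat, Sun, Mon — 1 of them qualifies.
Total: 20 + 1 = 21.

21 weekdays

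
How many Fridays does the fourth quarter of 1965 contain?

Oct 1, 1965 is a Friday.
The range spans 92 days (inclusive of both endpoints).
92 = 7 × 13 + 1, so there are 13 full weeks plus 1 extra day.
Each full week contributes one Friday: 13 so far.
The 1 extra day is Friday — 1 of them qualifies.
Total: 13 + 1 = 14.

14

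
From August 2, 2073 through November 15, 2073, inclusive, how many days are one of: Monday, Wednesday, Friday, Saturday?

61

August 2, 2073 is a Wednesday.
The range spans 106 days (inclusive of both endpoints).
106 = 7 × 15 + 1, so there are 15 full weeks plus 1 extra day.
Each full week contributes 4 days from the set (Mon, Wed, Fri, Sat): 15 × 4 = 60.
The 1 extra day is Wednesday — 1 of them qualifies.
Total: 60 + 1 = 61.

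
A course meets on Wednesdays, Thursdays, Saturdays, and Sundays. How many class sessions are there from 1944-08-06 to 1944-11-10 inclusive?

1944-08-06 is a Sunday.
From 1944-08-06 to 1944-11-10 is 97 days inclusive.
97 = 7 × 13 + 6, so there are 13 full weeks plus 6 extra days.
Each full week contributes 4 days from the set (Wed, Thu, Sat, Sun): 13 × 4 = 52.
The 6 extra days are Sunday, Monday, Tuesday, Wednesday, Thursday, Friday — 3 of them qualify.
Total: 52 + 3 = 55.

55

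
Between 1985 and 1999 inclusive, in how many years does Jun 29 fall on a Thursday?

Day of week of June 29 in each year:
1985: Sat, 1986: Sun, 1987: Mon, 1988: Wed, 1989: Thu ✓, 1990: Fri, 1991: Sat, 1992: Mon, 1993: Tue, 1994: Wed, 1995: Thu ✓, 1996: Sat, 1997: Sun, 1998: Mon, 1999: Tue
Thursdays: 1989, 1995.

2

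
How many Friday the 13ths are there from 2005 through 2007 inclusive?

5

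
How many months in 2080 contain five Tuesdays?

A month has five Tuesdays exactly when Tuesday falls within its first (length − 28) days.
Jan: 31 days, starts Mon → 5 of Mon, Tue, Wed ✓
Feb: 29 days, starts Thu → 5 of Thu
Mar: 31 days, starts Fri → 5 of Fri, Sat, Sun
Apr: 30 days, starts Mon → 5 of Mon, Tue ✓
May: 31 days, starts Wed → 5 of Wed, Thu, Fri
Jun: 30 days, starts Sat → 5 of Sat, Sun
Jul: 31 days, starts Mon → 5 of Mon, Tue, Wed ✓
Aug: 31 days, starts Thu → 5 of Thu, Fri, Sat
Sep: 30 days, starts Sun → 5 of Sun, Mon
Oct: 31 days, starts Tue → 5 of Tue, Wed, Thu ✓
Nov: 30 days, starts Fri → 5 of Fri, Sat
Dec: 31 days, starts Sun → 5 of Sun, Mon, Tue ✓
Months with five Tuesdays: Jan, Apr, Jul, Oct, Dec.

5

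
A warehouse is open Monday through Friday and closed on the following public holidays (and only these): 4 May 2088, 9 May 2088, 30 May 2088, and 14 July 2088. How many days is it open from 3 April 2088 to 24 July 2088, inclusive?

3 April 2088 is a Saturday.
From 3 April 2088 to 24 July 2088 is 113 days inclusive.
113 = 7 × 16 + 1, so there are 16 full weeks plus 1 extra day.
Each full week contributes 5 weekdays (Mon–Fri): 16 × 5 = 80.
The 1 extra day is Sat — none qualify.
Total: 80 + 0 = 80.
Holidays: 4 May 2088 (Tue); 9 May 2088 (Sun); 30 May 2088 (Sun); 14 July 2088 (Wed).
2 of the 4 holidays fall on weekdays; the rest are weekends and were already excluded.
Business days: 80 − 2 = 78.

78 business days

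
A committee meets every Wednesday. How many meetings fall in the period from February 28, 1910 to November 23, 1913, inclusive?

February 28, 1910 is a Monday.
The range spans 1365 days (inclusive of both endpoints).
1365 = 7 × 195, so the span is exactly 195 full weeks.
Each full week contributes one Wednesday: 195 so far.
Total: 195.

195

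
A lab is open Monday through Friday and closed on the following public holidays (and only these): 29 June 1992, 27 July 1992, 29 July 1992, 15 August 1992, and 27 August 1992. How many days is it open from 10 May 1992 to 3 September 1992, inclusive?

80 business days

10 May 1992 is a Sunday.
The range spans 117 days (inclusive of both endpoints).
117 = 7 × 16 + 5, so there are 16 full weeks plus 5 extra days.
Each full week contributes 5 weekdays (Mon–Fri): 16 × 5 = 80.
The 5 extra days are Sunday, Monday, Tuesday, Wednesday, Thursday — 4 of them qualify.
Total: 80 + 4 = 84.
Holidays: 29 June 1992 (Mon); 27 July 1992 (Mon); 29 July 1992 (Wed); 15 August 1992 (Sat); 27 August 1992 (Thu).
4 of the 5 holidays fall on weekdays; the rest are weekends and were already excluded.
Business days: 84 − 4 = 80.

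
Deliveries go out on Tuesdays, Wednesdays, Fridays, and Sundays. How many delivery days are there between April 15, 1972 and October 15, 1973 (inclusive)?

313

April 15, 1972 is a Saturday.
The range spans 549 days (inclusive of both endpoints).
549 = 7 × 78 + 3, so there are 78 full weeks plus 3 extra days.
Each full week contributes 4 days from the set (Tue, Wed, Fri, Sun): 78 × 4 = 312.
The 3 extra days are Saturday, Sunday, Monday — 1 of them qualifies.
Total: 312 + 1 = 313.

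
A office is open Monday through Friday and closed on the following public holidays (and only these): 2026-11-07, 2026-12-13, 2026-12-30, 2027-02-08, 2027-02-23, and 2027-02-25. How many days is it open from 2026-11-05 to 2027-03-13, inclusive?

88

2026-11-05 is a Thursday.
The range spans 129 days (inclusive of both endpoints).
129 = 7 × 18 + 3, so there are 18 full weeks plus 3 extra days.
Each full week contributes 5 weekdays (Mon–Fri): 18 × 5 = 90.
The 3 extra days are Thu, Fri, Sat — 2 of them qualify.
Total: 90 + 2 = 92.
Holidays: 2026-11-07 (Sat); 2026-12-13 (Sun); 2026-12-30 (Wed); 2027-02-08 (Mon); 2027-02-23 (Tue); 2027-02-25 (Thu).
4 of the 6 holidays fall on weekdays; the rest are weekends and were already excluded.
Business days: 92 − 4 = 88.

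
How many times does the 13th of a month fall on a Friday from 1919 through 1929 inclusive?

19

Friday-the-13ths by year:
1919: Jun
1920: Feb, Aug
1921: May
1922: Jan, Oct
1923: Apr, Jul
1924: Jun
1925: Feb, Mar, Nov
1926: Aug
1927: May
1928: Jan, Apr, Jul
1929: Sep, Dec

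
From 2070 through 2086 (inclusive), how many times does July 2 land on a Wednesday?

Day of week of July 2 in each year:
2070: Wed ✓, 2071: Thu, 2072: Sat, 2073: Sun, 2074: Mon, 2075: Tue, 2076: Thu, 2077: Fri, 2078: Sat, 2079: Sun, 2080: Tue, 2081: Wed ✓, 2082: Thu, 2083: Fri, 2084: Sun, 2085: Mon, 2086: Tue
Wednesdays: 2070, 2081.

2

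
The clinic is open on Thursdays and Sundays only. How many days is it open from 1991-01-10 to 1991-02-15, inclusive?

11

1991-01-10 is a Thursday.
That's 37 days from start to end, counting both.
37 = 7 × 5 + 2, so there are 5 full weeks plus 2 extra days.
Each full week contributes 2 days from the set (Thu, Sun): 5 × 2 = 10.
The 2 extra days are Thu, Fri — 1 of them qualifies.
Total: 10 + 1 = 11.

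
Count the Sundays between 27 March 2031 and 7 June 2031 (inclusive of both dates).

10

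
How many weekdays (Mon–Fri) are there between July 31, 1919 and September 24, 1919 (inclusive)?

40 weekdays

July 31, 1919 is a Thursday.
From July 31, 1919 to September 24, 1919 is 56 days inclusive.
56 = 7 × 8, so the span is exactly 8 full weeks.
Each full week contributes 5 weekdays (Mon–Fri): 8 × 5 = 40.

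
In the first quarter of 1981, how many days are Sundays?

1981-01-01 is a Thursday.
The range spans 90 days (inclusive of both endpoints).
90 = 7 × 12 + 6, so there are 12 full weeks plus 6 extra days.
Each full week contributes one Sunday: 12 so far.
The 6 extra days are Thursday, Friday, Saturday, Sunday, Monday, Tuesday — 1 of them qualifies.
Total: 12 + 1 = 13.

13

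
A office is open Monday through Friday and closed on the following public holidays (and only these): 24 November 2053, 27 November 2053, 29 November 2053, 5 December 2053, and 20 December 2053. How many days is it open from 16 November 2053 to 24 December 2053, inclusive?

16 November 2053 is a Sunday.
The range spans 39 days (inclusive of both endpoints).
39 = 7 × 5 + 4, so there are 5 full weeks plus 4 extra days.
Each full week contributes 5 weekdays (Mon–Fri): 5 × 5 = 25.
The 4 extra days are Sun, Mon, Tue, Wed — 3 of them qualify.
Total: 25 + 3 = 28.
Holidays: 24 November 2053 (Mon); 27 November 2053 (Thu); 29 November 2053 (Sat); 5 December 2053 (Fri); 20 December 2053 (Sat).
3 of the 5 holidays fall on weekdays; the rest are weekends and were already excluded.
Business days: 28 − 3 = 25.

25 business days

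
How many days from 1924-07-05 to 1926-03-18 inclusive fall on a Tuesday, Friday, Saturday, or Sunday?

1924-07-05 is a Saturday.
That's 622 days from start to end, counting both.
622 = 7 × 88 + 6, so there are 88 full weeks plus 6 extra days.
Each full week contributes 4 days from the set (Tue, Fri, Sat, Sun): 88 × 4 = 352.
The 6 extra days are Sat, Sun, Mon, Tue, Wed, Thu — 3 of them qualify.
Total: 352 + 3 = 355.

355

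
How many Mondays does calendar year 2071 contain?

1 January 2071 is a Thursday.
That's 365 days from start to end, counting both.
365 = 7 × 52 + 1, so there are 52 full weeks plus 1 extra day.
Each full week contributes one Monday: 52 so far.
The 1 extra day is Thursday — none qualify.
Total: 52 + 0 = 52.

52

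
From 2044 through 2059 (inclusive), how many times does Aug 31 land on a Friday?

Day of week of August 31 in each year:
2044: Wed, 2045: Thu, 2046: Fri ✓, 2047: Sat, 2048: Mon, 2049: Tue, 2050: Wed, 2051: Thu, 2052: Sat, 2053: Sun, 2054: Mon, 2055: Tue, 2056: Thu, 2057: Fri ✓, 2058: Sat, 2059: Sun
Fridays: 2046, 2057.

2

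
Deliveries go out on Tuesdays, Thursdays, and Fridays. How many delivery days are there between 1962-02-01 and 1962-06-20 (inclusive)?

1962-02-01 is a Thursday.
The range spans 140 days (inclusive of both endpoints).
140 = 7 × 20, so the span is exactly 20 full weeks.
Each full week contributes 3 days from the set (Tue, Thu, Fri): 20 × 3 = 60.

60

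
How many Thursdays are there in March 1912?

1912-03-01 is a Friday.
The range spans 31 days (inclusive of both endpoints).
31 = 7 × 4 + 3, so there are 4 full weeks plus 3 extra days.
Each full week contributes one Thursday: 4 so far.
The 3 extra days are Friday, Saturday, Sunday — none qualify.
Total: 4 + 0 = 4.

4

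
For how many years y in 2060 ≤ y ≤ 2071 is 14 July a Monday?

2

Day of week of July 14 in each year:
2060: Wed, 2061: Thu, 2062: Fri, 2063: Sat, 2064: Mon ✓, 2065: Tue, 2066: Wed, 2067: Thu, 2068: Sat, 2069: Sun, 2070: Mon ✓, 2071: Tue
Mondays: 2064, 2070.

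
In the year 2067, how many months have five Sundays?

A month has five Sundays exactly when Sunday falls within its first (length − 28) days.
Jan: 31 days, starts Sat → 5 of Sat, Sun, Mon ✓
Feb: 28 days, starts Tue → 5 of (none)
Mar: 31 days, starts Tue → 5 of Tue, Wed, Thu
Apr: 30 days, starts Fri → 5 of Fri, Sat
May: 31 days, starts Sun → 5 of Sun, Mon, Tue ✓
Jun: 30 days, starts Wed → 5 of Wed, Thu
Jul: 31 days, starts Fri → 5 of Fri, Sat, Sun ✓
Aug: 31 days, starts Mon → 5 of Mon, Tue, Wed
Sep: 30 days, starts Thu → 5 of Thu, Fri
Oct: 31 days, starts Sat → 5 of Sat, Sun, Mon ✓
Nov: 30 days, starts Tue → 5 of Tue, Wed
Dec: 31 days, starts Thu → 5 of Thu, Fri, Sat
Months with five Sundays: Jan, May, Jul, Oct.

4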